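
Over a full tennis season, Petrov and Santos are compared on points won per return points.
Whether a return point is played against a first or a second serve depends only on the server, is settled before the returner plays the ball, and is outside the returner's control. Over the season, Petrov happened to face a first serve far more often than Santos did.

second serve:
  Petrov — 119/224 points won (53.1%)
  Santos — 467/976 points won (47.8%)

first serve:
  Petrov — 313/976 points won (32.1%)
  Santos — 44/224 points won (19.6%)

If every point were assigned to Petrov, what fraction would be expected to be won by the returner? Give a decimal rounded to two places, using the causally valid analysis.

0.43

Here serve type is a common cause — it drives both which player a case falls under and the outcome. The crude comparison mixes populations; the stratum-specific rates are the causally relevant ones.
Standardising Petrov to the population serve type mix: 0.500·119/224 + 0.500·313/976 = 0.426.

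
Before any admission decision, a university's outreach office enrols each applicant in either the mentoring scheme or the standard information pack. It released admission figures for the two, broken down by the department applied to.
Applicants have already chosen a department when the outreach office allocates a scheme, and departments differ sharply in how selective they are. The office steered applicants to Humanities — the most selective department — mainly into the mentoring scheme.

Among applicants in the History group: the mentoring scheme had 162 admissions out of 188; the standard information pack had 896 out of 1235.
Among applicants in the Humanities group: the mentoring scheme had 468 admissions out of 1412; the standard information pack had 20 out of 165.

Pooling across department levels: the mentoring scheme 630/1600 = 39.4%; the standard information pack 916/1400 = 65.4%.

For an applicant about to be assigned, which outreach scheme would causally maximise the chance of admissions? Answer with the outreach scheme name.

the mentoring scheme is higher inside every department stratum but the standard information pack is higher in aggregate. Whether to stratify depends on how department relates to the outreach scheme.
The imbalance in department arose from how applicants were allocated, not from anything the outreach scheme did; and department independently affects the outcome. The pooled gap is confounded — condition on department.
Within each level — History: 86.2% vs 72.6%; Humanities: 33.1% vs 12.1% — the mentoring scheme is higher every time.

the mentoring scheme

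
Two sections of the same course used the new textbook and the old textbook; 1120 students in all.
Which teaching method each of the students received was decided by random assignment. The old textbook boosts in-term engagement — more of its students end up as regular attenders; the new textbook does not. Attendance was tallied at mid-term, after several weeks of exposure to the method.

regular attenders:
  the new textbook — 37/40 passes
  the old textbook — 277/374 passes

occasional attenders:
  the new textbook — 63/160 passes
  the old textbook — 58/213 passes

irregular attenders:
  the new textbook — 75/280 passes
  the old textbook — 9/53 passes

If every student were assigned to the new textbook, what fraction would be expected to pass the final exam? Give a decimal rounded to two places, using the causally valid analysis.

0.36

The stratified and pooled comparisons disagree (the new textbook wins within each mid-term attendance; the old textbook wins overall), so the answer turns on the causal role of mid-term attendance.
Because the teaching method influences mid-term attendance, mid-term attendance is a post-treatment mediator, not a confounder. Stratifying on it would bias the estimate; the causal effect is the crude pooled difference.
So P(outcome | do(the new textbook)) is just the pooled rate for the new textbook: 175/480 = 0.365.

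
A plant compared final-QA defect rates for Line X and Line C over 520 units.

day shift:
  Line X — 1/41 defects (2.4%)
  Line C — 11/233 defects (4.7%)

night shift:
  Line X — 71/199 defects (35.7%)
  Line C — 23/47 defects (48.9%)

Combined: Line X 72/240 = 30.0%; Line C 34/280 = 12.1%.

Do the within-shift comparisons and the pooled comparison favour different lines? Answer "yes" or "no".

yes

Within each shift level (day shift 2.4% vs 4.7%; night shift 35.7% vs 48.9%), Line X has the lower rate every time. Pooled: 30.0% vs 12.1% — Line C has the lower rate overall. The two comparisons disagree.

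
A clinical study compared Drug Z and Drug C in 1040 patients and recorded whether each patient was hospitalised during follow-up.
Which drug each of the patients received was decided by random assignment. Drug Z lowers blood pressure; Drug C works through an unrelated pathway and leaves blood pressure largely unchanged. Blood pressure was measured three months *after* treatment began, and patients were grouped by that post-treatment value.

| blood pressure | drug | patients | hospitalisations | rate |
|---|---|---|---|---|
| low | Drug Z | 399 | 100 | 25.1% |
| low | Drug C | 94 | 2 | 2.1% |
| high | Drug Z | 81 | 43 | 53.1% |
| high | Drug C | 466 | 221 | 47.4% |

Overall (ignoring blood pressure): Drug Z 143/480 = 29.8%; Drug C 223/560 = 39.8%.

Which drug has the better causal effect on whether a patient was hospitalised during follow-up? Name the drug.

Drug Z

Within every blood pressure level Drug C has the lower rate, yet pooled Drug Z does — Simpson's reversal.
Stratifying would compare drugs among patients the drugs themselves sorted into blood pressure groups — a form of selection on an intermediate. The unconditioned pooled rates give the total causal effect.
Pooled: Drug Z 29.8% vs Drug C 39.8%; Drug Z is lower overall.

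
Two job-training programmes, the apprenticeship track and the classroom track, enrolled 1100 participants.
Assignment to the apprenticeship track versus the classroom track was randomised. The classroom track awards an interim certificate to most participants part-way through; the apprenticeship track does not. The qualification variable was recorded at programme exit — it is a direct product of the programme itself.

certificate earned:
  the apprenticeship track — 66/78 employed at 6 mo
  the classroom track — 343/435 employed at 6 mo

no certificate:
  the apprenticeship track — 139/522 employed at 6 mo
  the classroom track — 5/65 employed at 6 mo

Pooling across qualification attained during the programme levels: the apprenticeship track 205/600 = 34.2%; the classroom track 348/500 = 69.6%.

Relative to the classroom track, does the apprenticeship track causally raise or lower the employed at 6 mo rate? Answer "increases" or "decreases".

decreases

Qualification attained during the programme lies on the pathway programme → qualification attained during the programme → outcome, so adjusting for it blocks the indirect effect. For the total causal effect of programme, use the unadjusted pooled rates.
Pooled: the apprenticeship track 34.2% vs the classroom track 69.6%; the classroom track is higher overall.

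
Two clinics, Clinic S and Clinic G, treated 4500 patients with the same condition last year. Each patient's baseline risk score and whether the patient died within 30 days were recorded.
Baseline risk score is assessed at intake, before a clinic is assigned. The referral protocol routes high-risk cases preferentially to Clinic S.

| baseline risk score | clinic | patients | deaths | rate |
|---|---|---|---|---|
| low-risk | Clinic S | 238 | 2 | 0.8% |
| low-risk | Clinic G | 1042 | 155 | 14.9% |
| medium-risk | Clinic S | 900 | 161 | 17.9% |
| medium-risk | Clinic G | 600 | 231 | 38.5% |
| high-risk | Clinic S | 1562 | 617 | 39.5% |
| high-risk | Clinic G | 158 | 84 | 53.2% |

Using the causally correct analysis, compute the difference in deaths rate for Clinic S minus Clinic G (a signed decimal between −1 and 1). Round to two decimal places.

-0.16

The baseline risk score-specific comparison favours Clinic S throughout, but the pooled figures favour Clinic G. The question is whether to condition on baseline risk score.
Nothing the clinic does changes baseline risk score; the imbalance is an allocation artefact. With baseline risk score also predicting the outcome, the pooled figure is confounded, and the within-stratum comparison is the causal one.
Adjusting over the population distribution of baseline risk score: 0.284·(0.008−0.149) + 0.333·(0.179−0.385) + 0.382·(0.395−0.532) = -0.161.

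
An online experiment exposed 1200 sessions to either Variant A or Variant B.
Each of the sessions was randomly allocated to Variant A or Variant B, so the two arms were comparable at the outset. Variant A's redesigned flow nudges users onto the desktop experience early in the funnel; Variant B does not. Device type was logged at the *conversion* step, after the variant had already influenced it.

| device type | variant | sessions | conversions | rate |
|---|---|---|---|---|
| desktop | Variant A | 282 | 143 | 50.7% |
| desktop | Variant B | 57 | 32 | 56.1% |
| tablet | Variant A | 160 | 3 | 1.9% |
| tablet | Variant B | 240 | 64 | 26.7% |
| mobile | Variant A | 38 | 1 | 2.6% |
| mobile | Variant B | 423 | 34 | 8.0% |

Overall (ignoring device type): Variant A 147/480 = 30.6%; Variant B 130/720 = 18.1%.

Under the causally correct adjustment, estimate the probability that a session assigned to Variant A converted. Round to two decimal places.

The device type-specific comparison favours Variant B throughout, but the pooled figures favour Variant A. The question is whether to condition on device type.
Device type is recorded after the variant and is itself shifted by it — it sits on the causal path from variant to outcome. Conditioning on a mediator would strip out part of the effect we want; the pooled comparison gives the total causal effect.
So P(outcome | do(Variant A)) is just the pooled rate for Variant A: 147/480 = 0.306.

0.31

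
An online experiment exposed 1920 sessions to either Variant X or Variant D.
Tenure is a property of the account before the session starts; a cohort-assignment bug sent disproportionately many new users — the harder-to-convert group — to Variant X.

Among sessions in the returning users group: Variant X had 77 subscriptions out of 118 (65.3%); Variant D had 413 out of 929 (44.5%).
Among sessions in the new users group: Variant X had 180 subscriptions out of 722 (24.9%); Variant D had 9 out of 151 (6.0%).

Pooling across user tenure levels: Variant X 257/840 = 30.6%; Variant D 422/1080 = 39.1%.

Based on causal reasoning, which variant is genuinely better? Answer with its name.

Nothing the variant does changes user tenure; the imbalance is an allocation artefact. With user tenure also predicting the outcome, the pooled figure is confounded, and the within-stratum comparison is the causal one.
Within each level — returning users: 65.3% vs 44.5%; new users: 24.9% vs 6.0% — Variant X is higher every time.

Variant X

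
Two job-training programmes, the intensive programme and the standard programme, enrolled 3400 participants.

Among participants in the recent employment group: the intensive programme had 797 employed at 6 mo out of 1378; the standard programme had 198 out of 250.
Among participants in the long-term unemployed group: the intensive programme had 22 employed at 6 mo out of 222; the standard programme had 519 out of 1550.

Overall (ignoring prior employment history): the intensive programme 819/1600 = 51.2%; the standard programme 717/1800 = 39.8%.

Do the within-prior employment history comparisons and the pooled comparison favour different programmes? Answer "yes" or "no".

Within each prior employment history level (recent employment 57.8% vs 79.2%; long-term unemployed 9.9% vs 33.5%), the standard programme has the higher rate every time. Pooled: 51.2% vs 39.8% — the intensive programme has the higher rate overall. The two comparisons disagree.

yes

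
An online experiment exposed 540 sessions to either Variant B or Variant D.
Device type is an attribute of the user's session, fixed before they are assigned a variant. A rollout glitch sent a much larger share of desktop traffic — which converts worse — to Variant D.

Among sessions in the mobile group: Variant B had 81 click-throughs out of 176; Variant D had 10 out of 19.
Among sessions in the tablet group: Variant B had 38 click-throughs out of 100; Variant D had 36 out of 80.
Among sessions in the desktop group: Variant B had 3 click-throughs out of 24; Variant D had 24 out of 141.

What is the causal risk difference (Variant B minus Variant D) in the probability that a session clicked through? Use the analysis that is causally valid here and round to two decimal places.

-0.06

The device type-specific comparison favours Variant D throughout, but the pooled figures favour Variant B. The question is whether to condition on device type.
Since device type is a pre-existing factor (not a product of the variant) and it affects the outcome on its own, it is a confounder. The stratified rates, not the pooled rate, identify the causal effect.
Adjusting over the population distribution of device type: 0.361·(0.460−0.526) + 0.333·(0.380−0.450) + 0.306·(0.125−0.170) = -0.061.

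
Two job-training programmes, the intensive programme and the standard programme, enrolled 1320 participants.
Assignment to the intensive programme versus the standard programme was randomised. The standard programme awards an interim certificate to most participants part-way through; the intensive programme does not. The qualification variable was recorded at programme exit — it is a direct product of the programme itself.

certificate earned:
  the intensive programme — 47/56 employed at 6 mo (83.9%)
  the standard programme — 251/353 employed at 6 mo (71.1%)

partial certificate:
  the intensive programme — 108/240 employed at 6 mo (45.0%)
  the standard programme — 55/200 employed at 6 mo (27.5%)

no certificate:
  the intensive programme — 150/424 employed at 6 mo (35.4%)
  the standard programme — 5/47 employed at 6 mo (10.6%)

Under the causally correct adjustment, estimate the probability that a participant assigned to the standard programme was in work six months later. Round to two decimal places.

The stratified and pooled comparisons disagree (the intensive programme wins within each qualification attained during the programme; the standard programme wins overall), so the answer turns on the causal role of qualification attained during the programme.
Stratifying would compare programmes among participants the programmes themselves sorted into qualification attained during the programme groups — a form of selection on an intermediate. The unconditioned pooled rates give the total causal effect.
So P(outcome | do(the standard programme)) is just the pooled rate for the standard programme: 311/600 = 0.518.

0.52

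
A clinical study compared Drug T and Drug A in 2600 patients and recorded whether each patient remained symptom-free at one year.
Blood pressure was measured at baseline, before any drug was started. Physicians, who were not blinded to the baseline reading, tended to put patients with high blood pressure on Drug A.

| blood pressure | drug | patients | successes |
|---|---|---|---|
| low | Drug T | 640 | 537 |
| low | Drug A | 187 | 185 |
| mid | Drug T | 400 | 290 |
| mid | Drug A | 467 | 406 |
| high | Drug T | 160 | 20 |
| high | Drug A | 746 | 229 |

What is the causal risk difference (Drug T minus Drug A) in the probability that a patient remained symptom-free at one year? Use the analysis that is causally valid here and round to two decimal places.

-0.16

Nothing the drug does changes blood pressure; the imbalance is an allocation artefact. With blood pressure also predicting the outcome, the pooled figure is confounded, and the within-stratum comparison is the causal one.
Adjusting over the population distribution of blood pressure: 0.318·(0.839−0.989) + 0.333·(0.725−0.869) + 0.348·(0.125−0.307) = -0.159.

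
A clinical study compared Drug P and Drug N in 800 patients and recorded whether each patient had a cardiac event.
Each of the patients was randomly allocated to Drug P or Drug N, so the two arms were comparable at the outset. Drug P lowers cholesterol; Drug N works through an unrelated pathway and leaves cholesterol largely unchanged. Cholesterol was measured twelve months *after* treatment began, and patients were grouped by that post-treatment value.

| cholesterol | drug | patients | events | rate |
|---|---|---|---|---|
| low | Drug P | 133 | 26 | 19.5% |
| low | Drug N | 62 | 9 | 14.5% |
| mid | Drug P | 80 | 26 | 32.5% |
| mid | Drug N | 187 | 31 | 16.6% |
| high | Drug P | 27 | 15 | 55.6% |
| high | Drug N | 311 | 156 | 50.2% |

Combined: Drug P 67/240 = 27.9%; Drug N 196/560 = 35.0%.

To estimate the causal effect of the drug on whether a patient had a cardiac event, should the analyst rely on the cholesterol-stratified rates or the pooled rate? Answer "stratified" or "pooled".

The cholesterol-specific comparison favours Drug N throughout, but the pooled figures favour Drug P. The question is whether to condition on cholesterol.
Cholesterol lies on the pathway drug → cholesterol → outcome, so adjusting for it blocks the indirect effect. For the total causal effect of drug, use the unadjusted pooled rates.
Pooled: Drug P 27.9% vs Drug N 35.0%; Drug P is lower overall.

pooled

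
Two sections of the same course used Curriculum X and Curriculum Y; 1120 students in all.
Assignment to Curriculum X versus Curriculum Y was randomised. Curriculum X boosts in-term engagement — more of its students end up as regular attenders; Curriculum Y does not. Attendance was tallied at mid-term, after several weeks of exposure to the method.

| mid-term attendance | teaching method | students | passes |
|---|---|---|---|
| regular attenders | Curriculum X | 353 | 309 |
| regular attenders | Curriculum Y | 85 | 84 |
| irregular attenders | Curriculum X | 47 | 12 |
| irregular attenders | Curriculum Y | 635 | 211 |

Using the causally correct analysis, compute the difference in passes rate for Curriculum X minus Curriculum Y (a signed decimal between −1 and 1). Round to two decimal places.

Curriculum Y is higher inside every mid-term attendance stratum but Curriculum X is higher in aggregate. Whether to stratify depends on how mid-term attendance relates to the teaching method.
Mid-term attendance here is a post-treatment variable shaped by the teaching method; conditioning on it would introduce bias rather than remove it. The overall comparison is the causal one.
The causal difference is the pooled difference: 0.802 − 0.410 = +0.393.

+0.39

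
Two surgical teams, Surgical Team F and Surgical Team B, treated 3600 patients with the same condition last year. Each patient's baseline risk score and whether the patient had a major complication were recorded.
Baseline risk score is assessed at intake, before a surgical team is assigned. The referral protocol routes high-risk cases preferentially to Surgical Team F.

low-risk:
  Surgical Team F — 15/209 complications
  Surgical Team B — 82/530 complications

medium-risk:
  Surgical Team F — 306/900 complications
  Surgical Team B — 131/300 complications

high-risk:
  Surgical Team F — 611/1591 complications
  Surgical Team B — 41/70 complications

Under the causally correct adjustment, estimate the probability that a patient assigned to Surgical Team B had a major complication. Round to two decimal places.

0.45

Baseline risk score differs across surgical teams for reasons unrelated to any effect of the surgical team itself, and it separately predicts the outcome — a classic confounder. We must compare within baseline risk score levels.
Standardising Surgical Team B to the population baseline risk score mix: 0.205·82/530 + 0.333·131/300 + 0.461·41/70 = 0.448.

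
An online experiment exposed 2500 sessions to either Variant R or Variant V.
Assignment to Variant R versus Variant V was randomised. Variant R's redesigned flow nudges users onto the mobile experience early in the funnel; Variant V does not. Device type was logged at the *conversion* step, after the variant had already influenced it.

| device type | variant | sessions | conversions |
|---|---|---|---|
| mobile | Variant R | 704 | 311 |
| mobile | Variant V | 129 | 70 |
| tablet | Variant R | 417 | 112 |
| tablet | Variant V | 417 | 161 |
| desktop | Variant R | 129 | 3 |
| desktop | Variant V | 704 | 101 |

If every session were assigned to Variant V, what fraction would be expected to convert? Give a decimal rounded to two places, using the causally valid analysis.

Because the variant influences device type, device type is a post-treatment mediator, not a confounder. Stratifying on it would bias the estimate; the causal effect is the crude pooled difference.
So P(outcome | do(Variant V)) is just the pooled rate for Variant V: 332/1250 = 0.266.

0.27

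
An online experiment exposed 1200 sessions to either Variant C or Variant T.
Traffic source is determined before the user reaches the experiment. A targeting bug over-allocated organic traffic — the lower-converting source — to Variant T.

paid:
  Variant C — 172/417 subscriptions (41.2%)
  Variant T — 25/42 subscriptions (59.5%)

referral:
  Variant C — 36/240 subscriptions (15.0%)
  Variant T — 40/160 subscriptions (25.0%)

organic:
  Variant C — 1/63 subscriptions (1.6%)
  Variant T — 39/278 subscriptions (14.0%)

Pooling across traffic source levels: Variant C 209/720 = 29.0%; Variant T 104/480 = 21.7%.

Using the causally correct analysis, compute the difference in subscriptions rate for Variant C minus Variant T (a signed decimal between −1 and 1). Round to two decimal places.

-0.14

Nothing the variant does changes traffic source; the imbalance is an allocation artefact. With traffic source also predicting the outcome, the pooled figure is confounded, and the within-stratum comparison is the causal one.
Adjusting over the population distribution of traffic source: 0.383·(0.412−0.595) + 0.333·(0.150−0.250) + 0.284·(0.016−0.140) = -0.139.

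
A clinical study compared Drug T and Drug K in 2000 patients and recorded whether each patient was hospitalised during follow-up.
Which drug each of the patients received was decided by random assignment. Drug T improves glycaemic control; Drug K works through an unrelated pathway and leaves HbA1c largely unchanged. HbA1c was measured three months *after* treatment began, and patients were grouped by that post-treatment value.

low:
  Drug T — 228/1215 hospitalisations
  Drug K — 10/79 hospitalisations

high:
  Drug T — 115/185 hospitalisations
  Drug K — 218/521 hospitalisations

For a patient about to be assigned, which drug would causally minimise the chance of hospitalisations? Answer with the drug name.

Within every HbA1c level Drug K has the lower rate, yet pooled Drug T does — Simpson's reversal.
Stratifying would compare drugs among patients the drugs themselves sorted into HbA1c groups — a form of selection on an intermediate. The unconditioned pooled rates give the total causal effect.
Pooled: Drug T 24.5% vs Drug K 38.0%; Drug T is lower overall.

Drug T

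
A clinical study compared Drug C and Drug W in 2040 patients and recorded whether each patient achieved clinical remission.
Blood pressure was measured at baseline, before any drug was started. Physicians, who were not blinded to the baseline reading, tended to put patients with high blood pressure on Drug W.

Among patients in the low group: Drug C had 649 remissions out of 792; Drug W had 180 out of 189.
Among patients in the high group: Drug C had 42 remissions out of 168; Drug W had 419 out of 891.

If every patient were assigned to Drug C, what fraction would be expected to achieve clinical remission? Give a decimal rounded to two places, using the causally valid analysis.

Within every blood pressure level Drug W has the higher rate, yet pooled Drug C does — Simpson's reversal.
Here blood pressure is a common cause — it drives both which drug a case falls under and the outcome. The crude comparison mixes populations; the stratum-specific rates are the causally relevant ones.
Standardising Drug C to the population blood pressure mix: 0.481·649/792 + 0.519·42/168 = 0.524.

0.52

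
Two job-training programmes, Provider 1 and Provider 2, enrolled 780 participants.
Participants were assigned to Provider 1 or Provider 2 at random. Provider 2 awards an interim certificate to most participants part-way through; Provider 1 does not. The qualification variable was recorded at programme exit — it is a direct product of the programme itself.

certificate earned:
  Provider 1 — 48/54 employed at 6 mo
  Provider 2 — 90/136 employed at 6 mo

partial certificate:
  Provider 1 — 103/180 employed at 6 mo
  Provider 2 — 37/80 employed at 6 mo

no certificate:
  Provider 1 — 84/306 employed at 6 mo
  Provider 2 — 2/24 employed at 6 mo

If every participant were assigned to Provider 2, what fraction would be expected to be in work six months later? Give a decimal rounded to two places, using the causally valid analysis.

Provider 1 is higher inside every qualification attained during the programme stratum but Provider 2 is higher in aggregate. Whether to stratify depends on how qualification attained during the programme relates to the programme.
Qualification attained during the programme here is a post-treatment variable shaped by the programme; conditioning on it would introduce bias rather than remove it. The overall comparison is the causal one.
So P(outcome | do(Provider 2)) is just the pooled rate for Provider 2: 129/240 = 0.537.

0.54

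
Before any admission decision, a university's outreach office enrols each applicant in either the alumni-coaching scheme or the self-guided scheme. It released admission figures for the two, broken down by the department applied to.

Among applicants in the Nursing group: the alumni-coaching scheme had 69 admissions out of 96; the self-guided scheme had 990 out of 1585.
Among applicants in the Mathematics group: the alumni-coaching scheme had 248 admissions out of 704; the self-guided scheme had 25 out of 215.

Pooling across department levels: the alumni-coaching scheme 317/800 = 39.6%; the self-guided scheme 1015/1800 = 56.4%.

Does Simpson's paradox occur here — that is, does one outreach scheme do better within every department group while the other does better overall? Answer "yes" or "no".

Within each department level (Nursing 71.9% vs 62.5%; Mathematics 35.2% vs 11.6%), the alumni-coaching scheme has the higher rate every time. Pooled: 39.6% vs 56.4% — the self-guided scheme has the higher rate overall. The two comparisons disagree.

yes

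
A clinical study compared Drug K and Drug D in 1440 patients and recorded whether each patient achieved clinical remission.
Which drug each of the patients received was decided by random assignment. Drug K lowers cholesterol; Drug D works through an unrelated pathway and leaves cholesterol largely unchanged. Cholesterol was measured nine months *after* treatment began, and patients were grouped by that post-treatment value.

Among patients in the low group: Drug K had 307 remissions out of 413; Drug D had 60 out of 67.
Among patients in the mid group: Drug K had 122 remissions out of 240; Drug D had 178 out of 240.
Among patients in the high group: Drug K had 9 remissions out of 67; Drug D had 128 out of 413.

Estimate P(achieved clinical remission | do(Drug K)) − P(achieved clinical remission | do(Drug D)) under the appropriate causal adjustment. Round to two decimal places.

Cholesterol lies on the pathway drug → cholesterol → outcome, so adjusting for it blocks the indirect effect. For the total causal effect of drug, use the unadjusted pooled rates.
The causal difference is the pooled difference: 0.608 − 0.508 = +0.100.

+0.10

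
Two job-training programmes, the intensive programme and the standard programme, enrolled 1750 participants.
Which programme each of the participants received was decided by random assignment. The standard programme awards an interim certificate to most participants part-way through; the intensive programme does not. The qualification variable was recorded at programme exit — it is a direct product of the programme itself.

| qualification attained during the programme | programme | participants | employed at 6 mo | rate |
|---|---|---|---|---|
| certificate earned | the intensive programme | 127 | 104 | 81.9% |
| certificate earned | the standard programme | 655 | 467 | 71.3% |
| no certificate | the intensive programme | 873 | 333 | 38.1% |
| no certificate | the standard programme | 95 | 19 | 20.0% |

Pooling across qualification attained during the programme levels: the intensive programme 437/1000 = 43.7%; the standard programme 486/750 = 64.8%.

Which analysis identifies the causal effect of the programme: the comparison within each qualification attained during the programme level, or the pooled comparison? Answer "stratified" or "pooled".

pooled

The stratified and pooled comparisons disagree (the intensive programme wins within each qualification attained during the programme; the standard programme wins overall), so the answer turns on the causal role of qualification attained during the programme.
Stratifying would compare programmes among participants the programmes themselves sorted into qualification attained during the programme groups — a form of selection on an intermediate. The unconditioned pooled rates give the total causal effect.
Pooled: the intensive programme 43.7% vs the standard programme 64.8%; the standard programme is higher overall.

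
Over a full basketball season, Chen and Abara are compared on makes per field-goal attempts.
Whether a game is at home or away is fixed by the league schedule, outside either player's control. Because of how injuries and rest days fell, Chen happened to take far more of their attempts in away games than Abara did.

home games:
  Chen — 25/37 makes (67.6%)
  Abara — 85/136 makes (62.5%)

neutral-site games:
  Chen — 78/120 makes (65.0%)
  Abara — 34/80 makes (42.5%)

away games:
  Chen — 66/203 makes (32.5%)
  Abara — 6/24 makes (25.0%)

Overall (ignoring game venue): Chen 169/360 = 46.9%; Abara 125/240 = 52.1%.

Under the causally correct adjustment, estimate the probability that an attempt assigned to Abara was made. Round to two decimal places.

0.42

Game venue is set before the player has any effect — it is not caused by the player — and it independently drives the outcome. That makes it a confounder, so the causal comparison is within game venue levels.
Standardising Abara to the population game venue mix: 0.288·85/136 + 0.333·34/80 + 0.378·6/24 = 0.416.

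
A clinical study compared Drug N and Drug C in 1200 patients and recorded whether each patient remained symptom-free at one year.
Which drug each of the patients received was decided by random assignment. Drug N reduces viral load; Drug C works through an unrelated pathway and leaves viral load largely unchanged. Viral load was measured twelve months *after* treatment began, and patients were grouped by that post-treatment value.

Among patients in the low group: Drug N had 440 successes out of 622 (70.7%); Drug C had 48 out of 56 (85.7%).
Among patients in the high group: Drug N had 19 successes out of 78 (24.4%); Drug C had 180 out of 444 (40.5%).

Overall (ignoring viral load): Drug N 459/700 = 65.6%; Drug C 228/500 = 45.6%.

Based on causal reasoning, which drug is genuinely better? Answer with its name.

Drug N

The stratified and pooled comparisons disagree (Drug C wins within each viral load; Drug N wins overall), so the answer turns on the causal role of viral load.
Viral load is recorded after the drug and is itself shifted by it — it sits on the causal path from drug to outcome. Conditioning on a mediator would strip out part of the effect we want; the pooled comparison gives the total causal effect.
Pooled: Drug N 65.6% vs Drug C 45.6%; Drug N is higher overall.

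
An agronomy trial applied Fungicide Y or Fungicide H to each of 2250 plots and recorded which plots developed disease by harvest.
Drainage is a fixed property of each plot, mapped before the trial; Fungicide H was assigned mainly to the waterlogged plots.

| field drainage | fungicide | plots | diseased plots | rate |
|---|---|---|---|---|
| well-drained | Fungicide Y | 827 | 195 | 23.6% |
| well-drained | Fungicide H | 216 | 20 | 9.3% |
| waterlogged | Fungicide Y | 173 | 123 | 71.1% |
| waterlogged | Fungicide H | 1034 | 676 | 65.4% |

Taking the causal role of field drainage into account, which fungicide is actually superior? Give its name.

Fungicide H

Since field drainage is a pre-existing factor (not a product of the fungicide) and it affects the outcome on its own, it is a confounder. The stratified rates, not the pooled rate, identify the causal effect.
Within each level — well-drained: 23.6% vs 9.3%; waterlogged: 71.1% vs 65.4% — Fungicide H is lower every time.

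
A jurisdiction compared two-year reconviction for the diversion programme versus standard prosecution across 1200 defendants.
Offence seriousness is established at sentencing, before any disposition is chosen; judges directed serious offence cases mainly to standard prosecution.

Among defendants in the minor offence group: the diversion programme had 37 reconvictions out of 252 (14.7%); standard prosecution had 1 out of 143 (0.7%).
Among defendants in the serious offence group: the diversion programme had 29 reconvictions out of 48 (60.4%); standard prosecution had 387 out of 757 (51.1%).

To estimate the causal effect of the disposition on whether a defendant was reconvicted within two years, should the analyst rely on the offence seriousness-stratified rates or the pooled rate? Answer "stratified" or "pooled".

stratified

standard prosecution is lower inside every offence seriousness stratum but the diversion programme is lower in aggregate. Whether to stratify depends on how offence seriousness relates to the disposition.
Offence seriousness is set before the disposition has any effect — it is not caused by the disposition — and it independently drives the outcome. That makes it a confounder, so the causal comparison is within offence seriousness levels.
Within each level — minor offence: 14.7% vs 0.7%; serious offence: 60.4% vs 51.1% — standard prosecution is lower every time.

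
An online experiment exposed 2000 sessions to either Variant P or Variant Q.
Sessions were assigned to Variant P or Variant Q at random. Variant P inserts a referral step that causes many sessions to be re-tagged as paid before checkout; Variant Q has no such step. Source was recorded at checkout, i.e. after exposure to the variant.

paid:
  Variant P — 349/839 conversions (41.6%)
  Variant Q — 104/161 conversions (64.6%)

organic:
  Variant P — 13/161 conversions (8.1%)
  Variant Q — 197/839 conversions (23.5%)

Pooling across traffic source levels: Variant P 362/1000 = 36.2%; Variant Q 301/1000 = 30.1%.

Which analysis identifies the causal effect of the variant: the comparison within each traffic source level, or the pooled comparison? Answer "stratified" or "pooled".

pooled

Variant Q is higher inside every traffic source stratum but Variant P is higher in aggregate. Whether to stratify depends on how traffic source relates to the variant.
Traffic source here is a post-treatment variable shaped by the variant; conditioning on it would introduce bias rather than remove it. The overall comparison is the causal one.
Pooled: Variant P 36.2% vs Variant Q 30.1%; Variant P is higher overall.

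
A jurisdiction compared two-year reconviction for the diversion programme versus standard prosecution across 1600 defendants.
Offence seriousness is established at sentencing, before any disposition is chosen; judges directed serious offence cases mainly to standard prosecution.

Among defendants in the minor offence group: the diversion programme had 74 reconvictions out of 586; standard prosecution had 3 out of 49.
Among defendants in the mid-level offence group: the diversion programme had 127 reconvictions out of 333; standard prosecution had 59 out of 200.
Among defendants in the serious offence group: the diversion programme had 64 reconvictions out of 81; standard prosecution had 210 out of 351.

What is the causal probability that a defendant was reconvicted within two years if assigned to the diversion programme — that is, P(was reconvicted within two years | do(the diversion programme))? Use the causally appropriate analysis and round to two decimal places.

0.39

The offence seriousness-specific comparison favours standard prosecution throughout, but the pooled figures favour the diversion programme. The question is whether to condition on offence seriousness.
Here offence seriousness is a common cause — it drives both which disposition a case falls under and the outcome. The crude comparison mixes populations; the stratum-specific rates are the causally relevant ones.
Standardising the diversion programme to the population offence seriousness mix: 0.397·74/586 + 0.333·127/333 + 0.270·64/81 = 0.390.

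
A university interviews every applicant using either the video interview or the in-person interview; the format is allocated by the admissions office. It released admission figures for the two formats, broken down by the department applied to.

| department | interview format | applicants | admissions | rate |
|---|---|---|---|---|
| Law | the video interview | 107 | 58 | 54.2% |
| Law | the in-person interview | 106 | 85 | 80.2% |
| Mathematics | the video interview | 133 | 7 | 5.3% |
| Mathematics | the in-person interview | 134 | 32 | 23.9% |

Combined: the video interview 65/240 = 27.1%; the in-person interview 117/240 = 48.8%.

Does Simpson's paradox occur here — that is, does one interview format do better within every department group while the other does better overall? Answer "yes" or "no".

no

Within each department level (Law 54.2% vs 80.2%; Mathematics 5.3% vs 23.9%), the in-person interview has the higher rate every time. Pooled: 27.1% vs 48.8% — the in-person interview has the higher rate overall. They agree.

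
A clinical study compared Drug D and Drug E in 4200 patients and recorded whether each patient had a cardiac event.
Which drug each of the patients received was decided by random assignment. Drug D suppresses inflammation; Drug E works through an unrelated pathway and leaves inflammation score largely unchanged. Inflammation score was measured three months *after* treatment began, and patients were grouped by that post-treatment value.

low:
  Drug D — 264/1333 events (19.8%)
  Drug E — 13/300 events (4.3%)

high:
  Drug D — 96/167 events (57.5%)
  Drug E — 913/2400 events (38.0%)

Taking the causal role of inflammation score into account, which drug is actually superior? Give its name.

Inflammation score is downstream of the drug. One should not condition on a consequence of treatment, so the overall rates are the right comparison.
Pooled: Drug D 24.0% vs Drug E 34.3%; Drug D is lower overall.

Drug D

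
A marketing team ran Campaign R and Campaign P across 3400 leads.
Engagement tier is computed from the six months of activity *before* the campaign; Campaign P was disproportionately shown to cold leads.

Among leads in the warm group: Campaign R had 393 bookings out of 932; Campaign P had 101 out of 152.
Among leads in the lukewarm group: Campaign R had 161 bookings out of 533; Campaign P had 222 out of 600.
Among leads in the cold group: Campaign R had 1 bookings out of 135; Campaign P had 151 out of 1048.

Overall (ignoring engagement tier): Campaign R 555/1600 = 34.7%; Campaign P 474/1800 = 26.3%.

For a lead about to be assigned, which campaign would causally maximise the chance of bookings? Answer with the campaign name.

Within every engagement tier level Campaign P has the higher rate, yet pooled Campaign R does — Simpson's reversal.
Here engagement tier is a common cause — it drives both which campaign a case falls under and the outcome. The crude comparison mixes populations; the stratum-specific rates are the causally relevant ones.
Within each level — warm: 42.2% vs 66.4%; lukewarm: 30.2% vs 37.0%; cold: 0.7% vs 14.4% — Campaign P is higher every time.

Campaign P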